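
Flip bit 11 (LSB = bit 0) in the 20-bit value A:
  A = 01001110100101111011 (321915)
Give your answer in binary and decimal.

Mask = 1 << 11 = 00000000100000000000
Bit 11 of A is 1; XOR with the mask flips it to 0.
  01001110100101111011
^ 00000000100000000000
----------------------
  01001110000101111011

Answer: 01001110000101111011 (319867)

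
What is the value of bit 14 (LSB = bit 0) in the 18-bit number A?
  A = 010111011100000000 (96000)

Bit 14 is the 15th from the right.
  010111011100000000
     ^
That bit is 1.

Answer: 1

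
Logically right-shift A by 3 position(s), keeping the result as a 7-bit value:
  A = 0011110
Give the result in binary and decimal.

Logical shift right by 3: drop the bottom 3 bit(s), prepend 3 zero(s) on the left.
  0011110  ->  keep [0011], discard [110], prepend 000
= 0000011

Answer: 0000011 (3)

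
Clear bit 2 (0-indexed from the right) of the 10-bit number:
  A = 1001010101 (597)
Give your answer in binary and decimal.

Mask = ~(1 << 2) = 1111111011
Bit 2 of A is 1, so AND-ing with the mask clears it to 0.
  1001010101
& 1111111011
------------
  1001010001

Answer: 1001010001 (593)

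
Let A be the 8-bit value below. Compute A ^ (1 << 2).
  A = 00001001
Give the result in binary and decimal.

Mask = 1 << 2 = 00000100
Bit 2 of A is 0; XOR with the mask flips it to 1.
  00001001
^ 00000100
----------
  00001101

Answer: 00001101 (13)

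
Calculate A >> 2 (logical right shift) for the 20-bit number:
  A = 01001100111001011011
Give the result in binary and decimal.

Logical shift right by 2: drop the bottom 2 bit(s), prepend 2 zero(s) on the left.
  01001100111001011011  ->  keep [010011001110010110], discard [11], prepend 00
= 00010011001110010110

Answer: 00010011001110010110 (78742)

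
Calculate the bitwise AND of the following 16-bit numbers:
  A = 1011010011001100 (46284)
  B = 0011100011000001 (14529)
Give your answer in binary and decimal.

Apply & to each column (1 only where both bits are 1):
  1011010011001100
& 0011100011000001
------------------
  0011000011000000

Answer: 0011000011000000 (12480)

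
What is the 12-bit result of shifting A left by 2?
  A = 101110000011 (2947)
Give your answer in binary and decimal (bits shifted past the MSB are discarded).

Shift left by 2: drop the top 2 bit(s), append 2 zero(s) on the right.
  101110000011  ->  discard [10], keep [1110000011], append 00
= 111000001100

Answer: 111000001100 (3596)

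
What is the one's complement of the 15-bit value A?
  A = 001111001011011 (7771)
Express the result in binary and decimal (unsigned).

Flip each bit (0->1, 1->0):
  001111001011011
  110000110100100

Answer: 110000110100100 (24996)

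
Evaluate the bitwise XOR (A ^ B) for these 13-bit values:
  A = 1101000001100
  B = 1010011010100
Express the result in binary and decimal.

Apply ^ to each column (1 where bits differ):
  1101000001100
^ 1010011010100
---------------
  0111011011000

Answer: 0111011011000 (3800)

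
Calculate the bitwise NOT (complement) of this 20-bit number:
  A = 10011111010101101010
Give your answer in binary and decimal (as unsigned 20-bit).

Flip each bit (0->1, 1->0):
  10011111010101101010
  01100000101010010101

Answer: 01100000101010010101 (395925)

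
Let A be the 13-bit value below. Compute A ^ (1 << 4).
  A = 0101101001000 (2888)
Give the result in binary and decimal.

Mask = 1 << 4 = 0000000010000
Bit 4 of A is 0; XOR with the mask flips it to 1.
  0101101001000
^ 0000000010000
---------------
  0101101011000

Answer: 0101101011000 (2904)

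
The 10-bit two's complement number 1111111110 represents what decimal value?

MSB is 1, so the value is negative. Find the magnitude:
1. Invert bits:  0000000001
2. Add 1:        0000000010  = 2
3. Apply sign:   -2

Answer: -2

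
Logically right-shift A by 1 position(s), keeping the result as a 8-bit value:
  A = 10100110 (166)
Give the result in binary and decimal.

Logical shift right by 1: drop the bottom 1 bit(s), prepend 1 zero(s) on the left.
  10100110  ->  keep [1010011], discard [0], prepend 0
= 01010011

Answer: 01010011 (83)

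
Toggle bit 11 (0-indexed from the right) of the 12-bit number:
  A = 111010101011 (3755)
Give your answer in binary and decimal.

Mask = 1 << 11 = 100000000000
Bit 11 of A is 1; XOR with the mask flips it to 0.
  111010101011
^ 100000000000
--------------
  011010101011

Answer: 011010101011 (1707)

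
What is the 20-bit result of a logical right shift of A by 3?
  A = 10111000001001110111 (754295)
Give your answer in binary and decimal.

Logical shift right by 3: drop the bottom 3 bit(s), prepend 3 zero(s) on the left.
  10111000001001110111  ->  keep [10111000001001110], discard [111], prepend 000
= 00010111000001001110

Answer: 00010111000001001110 (94286)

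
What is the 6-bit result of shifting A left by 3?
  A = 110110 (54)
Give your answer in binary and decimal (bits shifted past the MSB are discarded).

Shift left by 3: drop the top 3 bit(s), append 3 zero(s) on the right.
  110110  ->  discard [110], keep [110], append 000
= 110000

Answer: 110000 (48)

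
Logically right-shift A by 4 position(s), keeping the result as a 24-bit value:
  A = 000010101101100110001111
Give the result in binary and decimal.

Logical shift right by 4: drop the bottom 4 bit(s), prepend 4 zero(s) on the left.
  000010101101100110001111  ->  keep [00001010110110011000], discard [1111], prepend 0000
= 000000001010110110011000

Answer: 000000001010110110011000 (44440)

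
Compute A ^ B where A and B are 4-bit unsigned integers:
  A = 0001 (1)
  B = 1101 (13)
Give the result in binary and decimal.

Apply ^ to each column (1 where bits differ):
  0001
^ 1101
------
  1100

Answer: 1100 (12)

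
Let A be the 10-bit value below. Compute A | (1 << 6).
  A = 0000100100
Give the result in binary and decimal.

Mask = 1 << 6 = 0001000000
Bit 6 of A is 0, so OR-ing with the mask flips it to 1.
  0000100100
| 0001000000
------------
  0001100100

Answer: 0001100100 (100)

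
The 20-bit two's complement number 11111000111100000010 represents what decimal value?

MSB is 1, so the value is negative. Find the magnitude:
1. Invert bits:  00000111000011111101
2. Add 1:        00000111000011111110  = 28926
3. Apply sign:   -28926

Answer: -28926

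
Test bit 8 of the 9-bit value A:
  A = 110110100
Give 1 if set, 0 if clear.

Bit 8 is the 9th from the right.
  110110100
  ^
That bit is 1.

Answer: 1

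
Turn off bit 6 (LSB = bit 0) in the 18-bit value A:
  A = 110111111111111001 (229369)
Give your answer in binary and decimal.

Mask = ~(1 << 6) = 111111111110111111
Bit 6 of A is 1, so AND-ing with the mask clears it to 0.
  110111111111111001
& 111111111110111111
--------------------
  110111111110111001

Answer: 110111111110111001 (229305)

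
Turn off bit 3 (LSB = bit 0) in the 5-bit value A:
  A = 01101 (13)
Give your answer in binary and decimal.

Mask = ~(1 << 3) = 10111
Bit 3 of A is 1, so AND-ing with the mask clears it to 0.
  01101
& 10111
-------
  00101

Answer: 00101 (5)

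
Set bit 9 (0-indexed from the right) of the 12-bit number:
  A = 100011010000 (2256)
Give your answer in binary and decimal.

Mask = 1 << 9 = 001000000000
Bit 9 of A is 0, so OR-ing with the mask flips it to 1.
  100011010000
| 001000000000
--------------
  101011010000

Answer: 101011010000 (2768)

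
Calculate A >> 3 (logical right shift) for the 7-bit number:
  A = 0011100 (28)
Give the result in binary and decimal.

Logical shift right by 3: drop the bottom 3 bit(s), prepend 3 zero(s) on the left.
  0011100  ->  keep [0011], discard [100], prepend 000
= 0000011

Answer: 0000011 (3)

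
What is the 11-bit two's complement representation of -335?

1. Binary of +335:  00101001111
2. Invert bits:     11010110000
3. Add 1:           11010110001

Answer: 11010110001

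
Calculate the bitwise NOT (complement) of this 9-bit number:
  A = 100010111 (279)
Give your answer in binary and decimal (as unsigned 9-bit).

Flip each bit (0->1, 1->0):
  100010111
  011101000

Answer: 011101000 (232)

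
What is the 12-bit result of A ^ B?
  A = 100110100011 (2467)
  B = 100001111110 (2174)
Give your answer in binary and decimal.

Apply ^ to each column (1 where bits differ):
  100110100011
^ 100001111110
--------------
  000111011101

Answer: 000111011101 (477)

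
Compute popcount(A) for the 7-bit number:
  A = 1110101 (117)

1110101
1-bits at positions (from bit 0 = LSB): 0, 2, 4, 5, 6
Count = 5

Answer: 5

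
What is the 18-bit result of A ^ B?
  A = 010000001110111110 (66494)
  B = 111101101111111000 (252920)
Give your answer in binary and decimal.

Apply ^ to each column (1 where bits differ):
  010000001110111110
^ 111101101111111000
--------------------
  101101100001000110

Answer: 101101100001000110 (186438)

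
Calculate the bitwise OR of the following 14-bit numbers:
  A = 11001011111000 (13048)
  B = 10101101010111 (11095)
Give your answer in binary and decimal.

Apply | to each column (1 where either bit is 1):
  11001011111000
| 10101101010111
----------------
  11101111111111

Answer: 11101111111111 (15359)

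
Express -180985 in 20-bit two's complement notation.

1. Binary of +180985:  00101100001011111001
2. Invert bits:     11010011110100000110
3. Add 1:           11010011110100000111

Answer: 11010011110100000111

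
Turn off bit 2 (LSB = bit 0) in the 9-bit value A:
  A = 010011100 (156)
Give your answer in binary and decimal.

Mask = ~(1 << 2) = 111111011
Bit 2 of A is 1, so AND-ing with the mask clears it to 0.
  010011100
& 111111011
-----------
  010011000

Answer: 010011000 (152)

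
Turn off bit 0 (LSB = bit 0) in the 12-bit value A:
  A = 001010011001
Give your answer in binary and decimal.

Mask = ~(1 << 0) = 111111111110
Bit 0 of A is 1, so AND-ing with the mask clears it to 0.
  001010011001
& 111111111110
--------------
  001010011000

Answer: 001010011000 (664)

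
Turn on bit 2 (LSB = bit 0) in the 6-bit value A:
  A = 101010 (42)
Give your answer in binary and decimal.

Mask = 1 << 2 = 000100
Bit 2 of A is 0, so OR-ing with the mask flips it to 1.
  101010
| 000100
--------
  101110

Answer: 101110 (46)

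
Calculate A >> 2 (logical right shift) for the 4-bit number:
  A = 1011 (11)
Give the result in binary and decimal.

Logical shift right by 2: drop the bottom 2 bit(s), prepend 2 zero(s) on the left.
  1011  ->  keep [10], discard [11], prepend 00
= 0010

Answer: 0010 (2)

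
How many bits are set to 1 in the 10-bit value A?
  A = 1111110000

1111110000
1-bits at positions (from bit 0 = LSB): 4, 5, 6, 7, 8, 9
Count = 6

Answer: 6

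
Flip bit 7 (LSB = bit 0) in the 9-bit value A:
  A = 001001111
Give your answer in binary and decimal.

Mask = 1 << 7 = 010000000
Bit 7 of A is 0; XOR with the mask flips it to 1.
  001001111
^ 010000000
-----------
  011001111

Answer: 011001111 (207)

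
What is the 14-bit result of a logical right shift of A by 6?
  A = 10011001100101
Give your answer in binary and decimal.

Logical shift right by 6: drop the bottom 6 bit(s), prepend 6 zero(s) on the left.
  10011001100101  ->  keep [10011001], discard [100101], prepend 000000
= 00000010011001

Answer: 00000010011001 (153)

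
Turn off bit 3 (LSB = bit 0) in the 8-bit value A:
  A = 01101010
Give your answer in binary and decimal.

Mask = ~(1 << 3) = 11110111
Bit 3 of A is 1, so AND-ing with the mask clears it to 0.
  01101010
& 11110111
----------
  01100010

Answer: 01100010 (98)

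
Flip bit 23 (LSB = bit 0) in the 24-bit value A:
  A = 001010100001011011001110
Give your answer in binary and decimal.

Mask = 1 << 23 = 100000000000000000000000
Bit 23 of A is 0; XOR with the mask flips it to 1.
  001010100001011011001110
^ 100000000000000000000000
--------------------------
  101010100001011011001110

Answer: 101010100001011011001110 (11146958)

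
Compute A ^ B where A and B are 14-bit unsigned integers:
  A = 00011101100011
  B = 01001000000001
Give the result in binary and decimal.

Apply ^ to each column (1 where bits differ):
  00011101100011
^ 01001000000001
----------------
  01010101100010

Answer: 01010101100010 (5474)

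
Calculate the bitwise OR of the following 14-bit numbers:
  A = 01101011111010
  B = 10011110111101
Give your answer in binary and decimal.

Apply | to each column (1 where either bit is 1):
  01101011111010
| 10011110111101
----------------
  11111111111111

Answer: 11111111111111 (16383)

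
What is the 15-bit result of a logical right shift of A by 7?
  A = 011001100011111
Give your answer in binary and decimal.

Logical shift right by 7: drop the bottom 7 bit(s), prepend 7 zero(s) on the left.
  011001100011111  ->  keep [01100110], discard [0011111], prepend 0000000
= 000000001100110

Answer: 000000001100110 (102)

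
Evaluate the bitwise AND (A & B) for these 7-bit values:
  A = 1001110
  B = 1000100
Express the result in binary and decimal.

Apply & to each column (1 only where both bits are 1):
  1001110
& 1000100
---------
  1000100

Answer: 1000100 (68)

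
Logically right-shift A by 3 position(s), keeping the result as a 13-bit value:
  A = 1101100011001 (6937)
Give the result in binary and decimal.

Logical shift right by 3: drop the bottom 3 bit(s), prepend 3 zero(s) on the left.
  1101100011001  ->  keep [1101100011], discard [001], prepend 000
= 0001101100011

Answer: 0001101100011 (867)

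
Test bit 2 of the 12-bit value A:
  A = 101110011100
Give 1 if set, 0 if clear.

Bit 2 is the 3rd from the right.
  101110011100
           ^
That bit is 1.

Answer: 1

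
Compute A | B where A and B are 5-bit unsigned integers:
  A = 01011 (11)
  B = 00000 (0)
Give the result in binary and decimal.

Apply | to each column (1 where either bit is 1):
  01011
| 00000
-------
  01011

Answer: 01011 (11)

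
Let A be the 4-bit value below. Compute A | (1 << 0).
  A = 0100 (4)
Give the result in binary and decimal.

Mask = 1 << 0 = 0001
Bit 0 of A is 0, so OR-ing with the mask flips it to 1.
  0100
| 0001
------
  0101

Answer: 0101 (5)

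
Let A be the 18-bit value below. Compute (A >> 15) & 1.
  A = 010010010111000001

Bit 15 is the 16th from the right.
  010010010111000001
    ^
That bit is 0.

Answer: 0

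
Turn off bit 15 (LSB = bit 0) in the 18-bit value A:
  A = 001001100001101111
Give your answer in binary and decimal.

Mask = ~(1 << 15) = 110111111111111111
Bit 15 of A is 1, so AND-ing with the mask clears it to 0.
  001001100001101111
& 110111111111111111
--------------------
  000001100001101111

Answer: 000001100001101111 (6255)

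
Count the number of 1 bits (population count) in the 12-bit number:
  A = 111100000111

111100000111
1-bits at positions (from bit 0 = LSB): 0, 1, 2, 8, 9, 10, 11
Count = 7

Answer: 7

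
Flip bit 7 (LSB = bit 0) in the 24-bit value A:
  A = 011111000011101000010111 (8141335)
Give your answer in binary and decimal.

Mask = 1 << 7 = 000000000000000010000000
Bit 7 of A is 0; XOR with the mask flips it to 1.
  011111000011101000010111
^ 000000000000000010000000
--------------------------
  011111000011101010010111

Answer: 011111000011101010010111 (8141463)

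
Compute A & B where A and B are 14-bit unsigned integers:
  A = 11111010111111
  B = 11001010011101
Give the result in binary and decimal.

Apply & to each column (1 only where both bits are 1):
  11111010111111
& 11001010011101
----------------
  11001010011101

Answer: 11001010011101 (12957)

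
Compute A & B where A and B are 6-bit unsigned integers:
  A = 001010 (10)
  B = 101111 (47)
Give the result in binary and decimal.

Apply & to each column (1 only where both bits are 1):
  001010
& 101111
--------
  001010

Answer: 001010 (10)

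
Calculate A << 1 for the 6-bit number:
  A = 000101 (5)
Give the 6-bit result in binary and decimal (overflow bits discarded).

Shift left by 1: drop the top 1 bit(s), append 1 zero(s) on the right.
  000101  ->  discard [0], keep [00101], append 0
= 001010

Answer: 001010 (10)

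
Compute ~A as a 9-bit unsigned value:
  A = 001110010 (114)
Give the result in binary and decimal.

Flip each bit (0->1, 1->0):
  001110010
  110001101

Answer: 110001101 (397)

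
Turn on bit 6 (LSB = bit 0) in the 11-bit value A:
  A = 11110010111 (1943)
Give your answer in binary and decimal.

Mask = 1 << 6 = 00001000000
Bit 6 of A is 0, so OR-ing with the mask flips it to 1.
  11110010111
| 00001000000
-------------
  11111010111

Answer: 11111010111 (2007)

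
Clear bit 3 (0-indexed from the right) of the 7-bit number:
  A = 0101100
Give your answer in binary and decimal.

Mask = ~(1 << 3) = 1110111
Bit 3 of A is 1, so AND-ing with the mask clears it to 0.
  0101100
& 1110111
---------
  0100100

Answer: 0100100 (36)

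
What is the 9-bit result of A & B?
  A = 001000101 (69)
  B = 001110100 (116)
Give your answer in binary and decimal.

Apply & to each column (1 only where both bits are 1):
  001000101
& 001110100
-----------
  001000100

Answer: 001000100 (68)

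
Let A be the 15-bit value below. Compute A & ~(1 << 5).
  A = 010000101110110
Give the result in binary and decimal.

Mask = ~(1 << 5) = 111111111011111
Bit 5 of A is 1, so AND-ing with the mask clears it to 0.
  010000101110110
& 111111111011111
-----------------
  010000101010110

Answer: 010000101010110 (8534)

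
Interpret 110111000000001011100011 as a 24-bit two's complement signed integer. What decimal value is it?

MSB is 1, so the value is negative. Find the magnitude:
1. Invert bits:  001000111111110100011100
2. Add 1:        001000111111110100011101  = 2358557
3. Apply sign:   -2358557

Answer: -2358557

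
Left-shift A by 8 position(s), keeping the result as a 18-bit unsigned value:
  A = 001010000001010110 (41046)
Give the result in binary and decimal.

Shift left by 8: drop the top 8 bit(s), append 8 zero(s) on the right.
  001010000001010110  ->  discard [00101000], keep [0001010110], append 00000000
= 000101011000000000

Answer: 000101011000000000 (22016)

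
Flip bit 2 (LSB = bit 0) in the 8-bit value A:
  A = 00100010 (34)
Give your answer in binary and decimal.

Mask = 1 << 2 = 00000100
Bit 2 of A is 0; XOR with the mask flips it to 1.
  00100010
^ 00000100
----------
  00100110

Answer: 00100110 (38)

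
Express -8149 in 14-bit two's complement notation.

1. Binary of +8149:  01111111010101
2. Invert bits:     10000000101010
3. Add 1:           10000000101011

Answer: 10000000101011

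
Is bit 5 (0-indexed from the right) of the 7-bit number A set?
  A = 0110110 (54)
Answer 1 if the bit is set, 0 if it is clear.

Bit 5 is the 6th from the right.
  0110110
   ^
That bit is 1.

Answer: 1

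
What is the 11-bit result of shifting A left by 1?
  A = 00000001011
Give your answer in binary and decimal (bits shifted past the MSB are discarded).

Shift left by 1: drop the top 1 bit(s), append 1 zero(s) on the right.
  00000001011  ->  discard [0], keep [0000001011], append 0
= 00000010110

Answer: 00000010110 (22)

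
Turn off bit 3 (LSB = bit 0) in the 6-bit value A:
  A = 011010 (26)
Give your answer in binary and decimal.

Mask = ~(1 << 3) = 110111
Bit 3 of A is 1, so AND-ing with the mask clears it to 0.
  011010
& 110111
--------
  010010

Answer: 010010 (18)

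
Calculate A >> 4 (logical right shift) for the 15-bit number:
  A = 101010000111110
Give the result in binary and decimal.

Logical shift right by 4: drop the bottom 4 bit(s), prepend 4 zero(s) on the left.
  101010000111110  ->  keep [10101000011], discard [1110], prepend 0000
= 000010101000011

Answer: 000010101000011 (1347)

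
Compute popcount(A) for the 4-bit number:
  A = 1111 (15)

1111
1-bits at positions (from bit 0 = LSB): 0, 1, 2, 3
Count = 4

Answer: 4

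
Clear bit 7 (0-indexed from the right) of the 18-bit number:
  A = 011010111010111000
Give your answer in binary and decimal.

Mask = ~(1 << 7) = 111111111101111111
Bit 7 of A is 1, so AND-ing with the mask clears it to 0.
  011010111010111000
& 111111111101111111
--------------------
  011010111000111000

Answer: 011010111000111000 (110136)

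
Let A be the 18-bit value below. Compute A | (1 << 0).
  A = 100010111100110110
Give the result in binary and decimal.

Mask = 1 << 0 = 000000000000000001
Bit 0 of A is 0, so OR-ing with the mask flips it to 1.
  100010111100110110
| 000000000000000001
--------------------
  100010111100110111

Answer: 100010111100110111 (143159)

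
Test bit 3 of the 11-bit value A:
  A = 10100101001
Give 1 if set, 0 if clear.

Bit 3 is the 4th from the right.
  10100101001
         ^
That bit is 1.

Answer: 1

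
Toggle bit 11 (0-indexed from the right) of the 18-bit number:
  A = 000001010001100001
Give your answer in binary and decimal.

Mask = 1 << 11 = 000000100000000000
Bit 11 of A is 0; XOR with the mask flips it to 1.
  000001010001100001
^ 000000100000000000
--------------------
  000001110001100001

Answer: 000001110001100001 (7265)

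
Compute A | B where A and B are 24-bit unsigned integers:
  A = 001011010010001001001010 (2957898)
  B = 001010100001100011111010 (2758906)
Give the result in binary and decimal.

Apply | to each column (1 where either bit is 1):
  001011010010001001001010
| 001010100001100011111010
--------------------------
  001011110011101011111010

Answer: 001011110011101011111010 (3095290)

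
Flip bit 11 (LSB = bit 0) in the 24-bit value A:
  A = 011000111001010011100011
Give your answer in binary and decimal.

Mask = 1 << 11 = 000000000000100000000000
Bit 11 of A is 0; XOR with the mask flips it to 1.
  011000111001010011100011
^ 000000000000100000000000
--------------------------
  011000111001110011100011

Answer: 011000111001110011100011 (6528227)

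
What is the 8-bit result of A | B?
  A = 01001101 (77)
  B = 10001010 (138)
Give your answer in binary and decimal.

Apply | to each column (1 where either bit is 1):
  01001101
| 10001010
----------
  11001111

Answer: 11001111 (207)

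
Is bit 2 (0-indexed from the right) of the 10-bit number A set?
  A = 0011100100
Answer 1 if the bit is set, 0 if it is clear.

Bit 2 is the 3rd from the right.
  0011100100
         ^
That bit is 1.

Answer: 1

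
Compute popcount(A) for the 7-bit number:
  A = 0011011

0011011
1-bits at positions (from bit 0 = LSB): 0, 1, 3, 4
Count = 4

Answer: 4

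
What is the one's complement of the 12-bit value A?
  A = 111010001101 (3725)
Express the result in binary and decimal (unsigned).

Flip each bit (0->1, 1->0):
  111010001101
  000101110010

Answer: 000101110010 (370)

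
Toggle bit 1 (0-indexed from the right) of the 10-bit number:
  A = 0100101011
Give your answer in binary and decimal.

Mask = 1 << 1 = 0000000010
Bit 1 of A is 1; XOR with the mask flips it to 0.
  0100101011
^ 0000000010
------------
  0100101001

Answer: 0100101001 (297)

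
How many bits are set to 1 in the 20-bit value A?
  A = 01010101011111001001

01010101011111001001
1-bits at positions (from bit 0 = LSB): 0, 3, 6, 7, 8, 9, 10, 12, 14, 16, 18
Count = 11

Answer: 11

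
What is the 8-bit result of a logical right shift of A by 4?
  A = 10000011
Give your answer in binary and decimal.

Logical shift right by 4: drop the bottom 4 bit(s), prepend 4 zero(s) on the left.
  10000011  ->  keep [1000], discard [0011], prepend 0000
= 00001000

Answer: 00001000 (8)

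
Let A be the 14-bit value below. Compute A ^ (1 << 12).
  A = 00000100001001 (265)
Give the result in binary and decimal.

Mask = 1 << 12 = 01000000000000
Bit 12 of A is 0; XOR with the mask flips it to 1.
  00000100001001
^ 01000000000000
----------------
  01000100001001

Answer: 01000100001001 (4361)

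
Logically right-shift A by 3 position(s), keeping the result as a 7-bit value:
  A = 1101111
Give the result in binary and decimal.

Logical shift right by 3: drop the bottom 3 bit(s), prepend 3 zero(s) on the left.
  1101111  ->  keep [1101], discard [111], prepend 000
= 0001101

Answer: 0001101 (13)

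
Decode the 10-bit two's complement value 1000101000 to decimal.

MSB is 1, so the value is negative. Find the magnitude:
1. Invert bits:  0111010111
2. Add 1:        0111011000  = 472
3. Apply sign:   -472

Answer: -472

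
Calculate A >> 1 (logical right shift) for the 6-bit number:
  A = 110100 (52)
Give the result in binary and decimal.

Logical shift right by 1: drop the bottom 1 bit(s), prepend 1 zero(s) on the left.
  110100  ->  keep [11010], discard [0], prepend 0
= 011010

Answer: 011010 (26)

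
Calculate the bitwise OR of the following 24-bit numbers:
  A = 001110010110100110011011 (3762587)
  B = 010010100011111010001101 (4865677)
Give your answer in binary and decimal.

Apply | to each column (1 where either bit is 1):
  001110010110100110011011
| 010010100011111010001101
--------------------------
  011110110111111110011111

Answer: 011110110111111110011111 (8093599)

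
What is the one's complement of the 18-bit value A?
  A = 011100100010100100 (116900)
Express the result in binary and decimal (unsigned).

Flip each bit (0->1, 1->0):
  011100100010100100
  100011011101011011

Answer: 100011011101011011 (145243)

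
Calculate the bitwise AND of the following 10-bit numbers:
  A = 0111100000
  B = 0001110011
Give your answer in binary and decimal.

Apply & to each column (1 only where both bits are 1):
  0111100000
& 0001110011
------------
  0001100000

Answer: 0001100000 (96)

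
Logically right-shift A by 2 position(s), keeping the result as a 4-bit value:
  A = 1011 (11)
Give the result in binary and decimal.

Logical shift right by 2: drop the bottom 2 bit(s), prepend 2 zero(s) on the left.
  1011  ->  keep [10], discard [11], prepend 00
= 0010

Answer: 0010 (2)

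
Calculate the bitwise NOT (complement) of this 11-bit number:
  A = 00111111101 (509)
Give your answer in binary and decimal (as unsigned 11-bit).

Flip each bit (0->1, 1->0):
  00111111101
  11000000010

Answer: 11000000010 (1538)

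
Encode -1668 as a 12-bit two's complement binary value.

1. Binary of +1668:  011010000100
2. Invert bits:     100101111011
3. Add 1:           100101111100

Answer: 100101111100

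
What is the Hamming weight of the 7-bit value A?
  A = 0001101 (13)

0001101
1-bits at positions (from bit 0 = LSB): 0, 2, 3
Count = 3

Answer: 3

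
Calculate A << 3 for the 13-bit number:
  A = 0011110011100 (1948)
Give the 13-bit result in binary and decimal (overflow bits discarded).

Shift left by 3: drop the top 3 bit(s), append 3 zero(s) on the right.
  0011110011100  ->  discard [001], keep [1110011100], append 000
= 1110011100000

Answer: 1110011100000 (7392)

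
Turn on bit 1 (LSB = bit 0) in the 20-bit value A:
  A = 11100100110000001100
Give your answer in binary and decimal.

Mask = 1 << 1 = 00000000000000000010
Bit 1 of A is 0, so OR-ing with the mask flips it to 1.
  11100100110000001100
| 00000000000000000010
----------------------
  11100100110000001110

Answer: 11100100110000001110 (936974)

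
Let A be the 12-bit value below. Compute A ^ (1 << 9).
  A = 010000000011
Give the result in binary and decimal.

Mask = 1 << 9 = 001000000000
Bit 9 of A is 0; XOR with the mask flips it to 1.
  010000000011
^ 001000000000
--------------
  011000000011

Answer: 011000000011 (1539)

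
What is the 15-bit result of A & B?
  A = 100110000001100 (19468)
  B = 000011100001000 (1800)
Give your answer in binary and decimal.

Apply & to each column (1 only where both bits are 1):
  100110000001100
& 000011100001000
-----------------
  000010000001000

Answer: 000010000001000 (1032)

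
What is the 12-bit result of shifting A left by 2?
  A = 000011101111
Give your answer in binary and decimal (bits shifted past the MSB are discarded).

Shift left by 2: drop the top 2 bit(s), append 2 zero(s) on the right.
  000011101111  ->  discard [00], keep [0011101111], append 00
= 001110111100

Answer: 001110111100 (956)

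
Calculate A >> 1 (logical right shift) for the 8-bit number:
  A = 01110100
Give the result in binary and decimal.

Logical shift right by 1: drop the bottom 1 bit(s), prepend 1 zero(s) on the left.
  01110100  ->  keep [0111010], discard [0], prepend 0
= 00111010

Answer: 00111010 (58)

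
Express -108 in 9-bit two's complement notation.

1. Binary of +108:  001101100
2. Invert bits:     110010011
3. Add 1:           110010100

Answer: 110010100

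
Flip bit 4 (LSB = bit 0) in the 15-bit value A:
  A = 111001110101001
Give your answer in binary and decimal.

Mask = 1 << 4 = 000000000010000
Bit 4 of A is 0; XOR with the mask flips it to 1.
  111001110101001
^ 000000000010000
-----------------
  111001110111001

Answer: 111001110111001 (29625)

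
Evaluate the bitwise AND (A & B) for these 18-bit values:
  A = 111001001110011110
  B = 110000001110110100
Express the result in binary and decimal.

Apply & to each column (1 only where both bits are 1):
  111001001110011110
& 110000001110110100
--------------------
  110000001110010100

Answer: 110000001110010100 (197524)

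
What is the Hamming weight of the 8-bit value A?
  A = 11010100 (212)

11010100
1-bits at positions (from bit 0 = LSB): 2, 4, 6, 7
Count = 4

Answer: 4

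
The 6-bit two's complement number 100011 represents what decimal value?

MSB is 1, so the value is negative. Find the magnitude:
1. Invert bits:  011100
2. Add 1:        011101  = 29
3. Apply sign:   -29

Answer: -29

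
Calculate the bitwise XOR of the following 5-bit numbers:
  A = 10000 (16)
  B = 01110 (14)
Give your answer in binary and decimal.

Apply ^ to each column (1 where bits differ):
  10000
^ 01110
-------
  11110

Answer: 11110 (30)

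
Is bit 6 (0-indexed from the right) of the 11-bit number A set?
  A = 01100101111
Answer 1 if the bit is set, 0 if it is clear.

Bit 6 is the 7th from the right.
  01100101111
      ^
That bit is 0.

Answer: 0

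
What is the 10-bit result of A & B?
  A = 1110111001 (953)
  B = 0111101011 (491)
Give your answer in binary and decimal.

Apply & to each column (1 only where both bits are 1):
  1110111001
& 0111101011
------------
  0110101001

Answer: 0110101001 (425)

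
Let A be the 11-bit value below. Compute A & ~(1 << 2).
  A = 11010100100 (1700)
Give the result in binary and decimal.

Mask = ~(1 << 2) = 11111111011
Bit 2 of A is 1, so AND-ing with the mask clears it to 0.
  11010100100
& 11111111011
-------------
  11010100000

Answer: 11010100000 (1696)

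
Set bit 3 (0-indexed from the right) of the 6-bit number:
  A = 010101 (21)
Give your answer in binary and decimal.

Mask = 1 << 3 = 001000
Bit 3 of A is 0, so OR-ing with the mask flips it to 1.
  010101
| 001000
--------
  011101

Answer: 011101 (29)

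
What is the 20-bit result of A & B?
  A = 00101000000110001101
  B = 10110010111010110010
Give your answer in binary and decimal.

Apply & to each column (1 only where both bits are 1):
  00101000000110001101
& 10110010111010110010
----------------------
  00100000000010000000

Answer: 00100000000010000000 (131200)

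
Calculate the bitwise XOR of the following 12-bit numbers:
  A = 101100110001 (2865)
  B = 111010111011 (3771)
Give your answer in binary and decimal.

Apply ^ to each column (1 where bits differ):
  101100110001
^ 111010111011
--------------
  010110001010

Answer: 010110001010 (1418)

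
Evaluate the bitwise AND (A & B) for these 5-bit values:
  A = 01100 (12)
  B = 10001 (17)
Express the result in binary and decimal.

Apply & to each column (1 only where both bits are 1):
  01100
& 10001
-------
  00000

Answer: 00000 (0)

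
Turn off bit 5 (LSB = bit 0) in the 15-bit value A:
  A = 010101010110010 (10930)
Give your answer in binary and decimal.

Mask = ~(1 << 5) = 111111111011111
Bit 5 of A is 1, so AND-ing with the mask clears it to 0.
  010101010110010
& 111111111011111
-----------------
  010101010010010

Answer: 010101010010010 (10898)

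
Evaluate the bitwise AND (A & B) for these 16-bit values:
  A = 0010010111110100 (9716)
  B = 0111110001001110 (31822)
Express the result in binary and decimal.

Apply & to each column (1 only where both bits are 1):
  0010010111110100
& 0111110001001110
------------------
  0010010001000100

Answer: 0010010001000100 (9284)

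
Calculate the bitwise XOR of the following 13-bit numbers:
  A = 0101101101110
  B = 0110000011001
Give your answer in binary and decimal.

Apply ^ to each column (1 where bits differ):
  0101101101110
^ 0110000011001
---------------
  0011101110111

Answer: 0011101110111 (1911)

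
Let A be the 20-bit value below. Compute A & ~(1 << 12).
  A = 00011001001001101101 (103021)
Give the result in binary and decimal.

Mask = ~(1 << 12) = 11111110111111111111
Bit 12 of A is 1, so AND-ing with the mask clears it to 0.
  00011001001001101101
& 11111110111111111111
----------------------
  00011000001001101101

Answer: 00011000001001101101 (98925)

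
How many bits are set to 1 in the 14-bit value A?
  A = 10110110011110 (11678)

10110110011110
1-bits at positions (from bit 0 = LSB): 1, 2, 3, 4, 7, 8, 10, 11, 13
Count = 9

Answer: 9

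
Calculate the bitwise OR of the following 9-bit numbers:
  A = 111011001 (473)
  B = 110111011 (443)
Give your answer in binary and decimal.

Apply | to each column (1 where either bit is 1):
  111011001
| 110111011
-----------
  111111011

Answer: 111111011 (507)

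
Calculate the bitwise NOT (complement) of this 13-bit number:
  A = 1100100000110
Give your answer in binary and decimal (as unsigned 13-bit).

Flip each bit (0->1, 1->0):
  1100100000110
  0011011111001

Answer: 0011011111001 (1785)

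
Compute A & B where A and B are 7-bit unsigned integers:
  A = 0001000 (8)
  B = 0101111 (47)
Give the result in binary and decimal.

Apply & to each column (1 only where both bits are 1):
  0001000
& 0101111
---------
  0001000

Answer: 0001000 (8)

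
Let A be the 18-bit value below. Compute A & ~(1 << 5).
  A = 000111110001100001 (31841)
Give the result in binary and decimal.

Mask = ~(1 << 5) = 111111111111011111
Bit 5 of A is 1, so AND-ing with the mask clears it to 0.
  000111110001100001
& 111111111111011111
--------------------
  000111110001000001

Answer: 000111110001000001 (31809)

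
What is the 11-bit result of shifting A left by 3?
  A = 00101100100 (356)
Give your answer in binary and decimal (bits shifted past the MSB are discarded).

Shift left by 3: drop the top 3 bit(s), append 3 zero(s) on the right.
  00101100100  ->  discard [001], keep [01100100], append 000
= 01100100000

Answer: 01100100000 (800)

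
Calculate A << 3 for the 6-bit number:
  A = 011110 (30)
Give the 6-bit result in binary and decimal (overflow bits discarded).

Shift left by 3: drop the top 3 bit(s), append 3 zero(s) on the right.
  011110  ->  discard [011], keep [110], append 000
= 110000

Answer: 110000 (48)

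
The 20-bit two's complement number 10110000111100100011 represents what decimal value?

MSB is 1, so the value is negative. Find the magnitude:
1. Invert bits:  01001111000011011100
2. Add 1:        01001111000011011101  = 323805
3. Apply sign:   -323805

Answer: -323805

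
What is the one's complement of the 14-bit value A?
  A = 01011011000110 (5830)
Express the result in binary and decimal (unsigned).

Flip each bit (0->1, 1->0):
  01011011000110
  10100100111001

Answer: 10100100111001 (10553)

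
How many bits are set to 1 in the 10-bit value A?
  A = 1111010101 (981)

1111010101
1-bits at positions (from bit 0 = LSB): 0, 2, 4, 6, 7, 8, 9
Count = 7

Answer: 7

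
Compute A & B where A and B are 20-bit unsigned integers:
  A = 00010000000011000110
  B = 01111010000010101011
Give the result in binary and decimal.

Apply & to each column (1 only where both bits are 1):
  00010000000011000110
& 01111010000010101011
----------------------
  00010000000010000010

Answer: 00010000000010000010 (65666)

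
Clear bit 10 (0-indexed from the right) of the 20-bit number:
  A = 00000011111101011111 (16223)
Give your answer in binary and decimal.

Mask = ~(1 << 10) = 11111111101111111111
Bit 10 of A is 1, so AND-ing with the mask clears it to 0.
  00000011111101011111
& 11111111101111111111
----------------------
  00000011101101011111

Answer: 00000011101101011111 (15199)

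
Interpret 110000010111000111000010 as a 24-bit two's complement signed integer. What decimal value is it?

MSB is 1, so the value is negative. Find the magnitude:
1. Invert bits:  001111101000111000111101
2. Add 1:        001111101000111000111110  = 4099646
3. Apply sign:   -4099646

Answer: -4099646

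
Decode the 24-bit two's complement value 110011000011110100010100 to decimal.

MSB is 1, so the value is negative. Find the magnitude:
1. Invert bits:  001100111100001011101011
2. Add 1:        001100111100001011101100  = 3392236
3. Apply sign:   -3392236

Answer: -3392236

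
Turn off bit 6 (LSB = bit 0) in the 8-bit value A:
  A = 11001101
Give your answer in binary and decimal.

Mask = ~(1 << 6) = 10111111
Bit 6 of A is 1, so AND-ing with the mask clears it to 0.
  11001101
& 10111111
----------
  10001101

Answer: 10001101 (141)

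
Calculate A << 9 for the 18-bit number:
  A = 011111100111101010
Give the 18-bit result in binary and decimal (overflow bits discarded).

Shift left by 9: drop the top 9 bit(s), append 9 zero(s) on the right.
  011111100111101010  ->  discard [011111100], keep [111101010], append 000000000
= 111101010000000000

Answer: 111101010000000000 (250880)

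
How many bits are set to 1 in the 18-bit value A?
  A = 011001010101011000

011001010101011000
1-bits at positions (from bit 0 = LSB): 3, 4, 6, 8, 10, 12, 15, 16
Count = 8

Answer: 8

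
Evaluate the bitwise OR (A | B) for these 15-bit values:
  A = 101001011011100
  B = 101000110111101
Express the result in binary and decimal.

Apply | to each column (1 where either bit is 1):
  101001011011100
| 101000110111101
-----------------
  101001111111101

Answer: 101001111111101 (21501)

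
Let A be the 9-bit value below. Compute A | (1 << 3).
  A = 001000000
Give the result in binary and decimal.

Mask = 1 << 3 = 000001000
Bit 3 of A is 0, so OR-ing with the mask flips it to 1.
  001000000
| 000001000
-----------
  001001000

Answer: 001001000 (72)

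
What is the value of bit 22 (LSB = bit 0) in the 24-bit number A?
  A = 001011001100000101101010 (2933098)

Bit 22 is the 23rd from the right.
  001011001100000101101010
   ^
That bit is 0.

Answer: 0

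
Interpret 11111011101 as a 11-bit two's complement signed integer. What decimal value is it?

MSB is 1, so the value is negative. Find the magnitude:
1. Invert bits:  00000100010
2. Add 1:        00000100011  = 35
3. Apply sign:   -35

Answer: -35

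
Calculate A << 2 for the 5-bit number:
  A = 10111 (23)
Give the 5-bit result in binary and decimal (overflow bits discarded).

Shift left by 2: drop the top 2 bit(s), append 2 zero(s) on the right.
  10111  ->  discard [10], keep [111], append 00
= 11100

Answer: 11100 (28)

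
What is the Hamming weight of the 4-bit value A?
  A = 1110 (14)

1110
1-bits at positions (from bit 0 = LSB): 1, 2, 3
Count = 3

Answer: 3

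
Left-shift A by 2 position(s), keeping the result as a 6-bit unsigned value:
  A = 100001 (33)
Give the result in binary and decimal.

Shift left by 2: drop the top 2 bit(s), append 2 zero(s) on the right.
  100001  ->  discard [10], keep [0001], append 00
= 000100

Answer: 000100 (4)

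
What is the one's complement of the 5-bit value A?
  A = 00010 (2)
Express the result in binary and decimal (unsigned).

Flip each bit (0->1, 1->0):
  00010
  11101

Answer: 11101 (29)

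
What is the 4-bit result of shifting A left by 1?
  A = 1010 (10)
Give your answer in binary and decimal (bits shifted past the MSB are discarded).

Shift left by 1: drop the top 1 bit(s), append 1 zero(s) on the right.
  1010  ->  discard [1], keep [010], append 0
= 0100

Answer: 0100 (4)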